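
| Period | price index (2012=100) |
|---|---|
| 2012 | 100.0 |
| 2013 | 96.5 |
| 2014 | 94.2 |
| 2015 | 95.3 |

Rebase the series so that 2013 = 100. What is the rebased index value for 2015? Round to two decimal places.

98.76

Rebased(2015) = 95.3 / 96.5 × 100 = 98.7565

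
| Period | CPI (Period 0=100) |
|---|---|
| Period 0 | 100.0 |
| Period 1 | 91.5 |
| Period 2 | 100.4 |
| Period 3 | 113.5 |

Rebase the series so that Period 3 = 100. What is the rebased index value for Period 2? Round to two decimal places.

88.46

Rebased(Period 2) = 100.4 / 113.5 × 100 = 88.4581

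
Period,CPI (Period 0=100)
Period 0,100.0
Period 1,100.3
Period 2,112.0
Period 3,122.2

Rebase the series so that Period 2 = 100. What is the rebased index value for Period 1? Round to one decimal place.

Rebased(Period 1) = 100.3 / 112.0 × 100 = 89.5536

89.6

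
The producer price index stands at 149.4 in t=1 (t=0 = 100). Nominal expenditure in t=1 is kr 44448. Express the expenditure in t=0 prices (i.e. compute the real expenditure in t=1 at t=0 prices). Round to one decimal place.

29751.0

Real = Nominal ÷ (Index/100) = 44448 ÷ (149.4/100)
     = 44448 ÷ 1.494 = 29751.0040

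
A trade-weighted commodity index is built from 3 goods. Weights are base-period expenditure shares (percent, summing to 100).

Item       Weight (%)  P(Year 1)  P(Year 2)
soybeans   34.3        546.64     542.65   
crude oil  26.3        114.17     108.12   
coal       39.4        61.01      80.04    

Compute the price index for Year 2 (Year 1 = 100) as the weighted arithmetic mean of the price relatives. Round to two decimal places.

soybeans: 34.3 × (542.65/546.64) = 34.3 × 0.992701 = 34.0496
crude oil: 26.3 × (108.12/114.17) = 26.3 × 0.947009 = 24.9063
coal: 39.4 × (80.04/61.01) = 39.4 × 1.311916 = 51.6895
Index = Σ wᵢ·(p₁ᵢ/p₀ᵢ) = 34.0496 + 24.9063 + 51.6895 = 110.6455

110.65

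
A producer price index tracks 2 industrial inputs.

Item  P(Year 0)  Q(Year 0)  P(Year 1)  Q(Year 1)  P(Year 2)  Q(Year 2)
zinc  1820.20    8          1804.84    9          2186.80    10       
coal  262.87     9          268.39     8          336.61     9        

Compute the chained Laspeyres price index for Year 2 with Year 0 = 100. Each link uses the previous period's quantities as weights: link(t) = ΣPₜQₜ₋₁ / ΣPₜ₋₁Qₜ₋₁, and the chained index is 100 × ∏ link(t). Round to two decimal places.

121.13

Link Year 0→Year 1:
ΣP(Year 1)Q(Year 0) = 1804.84×8 + 268.39×9 = 14438.72 + 2415.51 = 16854.23
ΣP(Year 0)Q(Year 0) = 1820.20×8 + 262.87×9 = 14561.6 + 2365.83 = 16927.43
link = 16854.23/16927.43 = 0.995676
Link Year 1→Year 2:
ΣP(Year 2)Q(Year 1) = 2186.80×9 + 336.61×8 = 19681.2 + 2692.88 = 22374.08
ΣP(Year 1)Q(Year 1) = 1804.84×9 + 268.39×8 = 16243.56 + 2147.12 = 18390.68
link = 22374.08/18390.68 = 1.216599
Chained index = 100 × 0.995676 × 1.216599 = 121.1338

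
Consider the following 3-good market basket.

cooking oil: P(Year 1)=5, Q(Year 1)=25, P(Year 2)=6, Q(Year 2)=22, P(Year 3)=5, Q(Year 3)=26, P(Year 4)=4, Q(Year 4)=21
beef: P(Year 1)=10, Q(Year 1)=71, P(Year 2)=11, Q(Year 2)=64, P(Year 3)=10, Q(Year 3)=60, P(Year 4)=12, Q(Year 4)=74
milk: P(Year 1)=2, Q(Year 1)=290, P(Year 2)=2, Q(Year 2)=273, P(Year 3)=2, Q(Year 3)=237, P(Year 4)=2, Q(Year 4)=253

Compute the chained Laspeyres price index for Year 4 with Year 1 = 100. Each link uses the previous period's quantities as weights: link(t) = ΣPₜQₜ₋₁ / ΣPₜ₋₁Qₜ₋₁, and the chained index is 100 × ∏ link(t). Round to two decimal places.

107.96

Link Year 1→Year 2:
ΣP(Year 2)Q(Year 1) = 6×25 + 11×71 + 2×290 = 150 + 781 + 580 = 1511
ΣP(Year 1)Q(Year 1) = 5×25 + 10×71 + 2×290 = 125 + 710 + 580 = 1415
link = 1511/1415 = 1.067845
Link Year 2→Year 3:
ΣP(Year 3)Q(Year 2) = 5×22 + 10×64 + 2×273 = 110 + 640 + 546 = 1296
ΣP(Year 2)Q(Year 2) = 6×22 + 11×64 + 2×273 = 132 + 704 + 546 = 1382
link = 1296/1382 = 0.937771
Link Year 3→Year 4:
ΣP(Year 4)Q(Year 3) = 4×26 + 12×60 + 2×237 = 104 + 720 + 474 = 1298
ΣP(Year 3)Q(Year 3) = 5×26 + 10×60 + 2×237 = 130 + 600 + 474 = 1204
link = 1298/1204 = 1.078073
Chained index = 100 × 1.067845 × 0.937771 × 1.078073 = 107.9576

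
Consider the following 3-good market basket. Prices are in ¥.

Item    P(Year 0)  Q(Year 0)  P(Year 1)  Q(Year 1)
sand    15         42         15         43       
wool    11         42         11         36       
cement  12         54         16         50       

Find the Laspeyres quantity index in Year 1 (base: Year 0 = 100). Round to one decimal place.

94.3

Laspeyres quantity index uses base-period prices as weights.
ΣP(Year 0)·Q(Year 1) = 15×43 + 11×36 + 12×50 = 645 + 396 + 600 = 1641
ΣP(Year 0)·Q(Year 0) = 15×42 + 11×42 + 12×54 = 630 + 462 + 648 = 1740
Index = 1641 / 1740 × 100 = 94.3103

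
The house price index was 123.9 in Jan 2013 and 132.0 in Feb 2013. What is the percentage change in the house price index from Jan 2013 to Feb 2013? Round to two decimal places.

6.54%

Change = (132.0 − 123.9) / 123.9 × 100
       = 8.1 / 123.9 × 100 = 6.5375%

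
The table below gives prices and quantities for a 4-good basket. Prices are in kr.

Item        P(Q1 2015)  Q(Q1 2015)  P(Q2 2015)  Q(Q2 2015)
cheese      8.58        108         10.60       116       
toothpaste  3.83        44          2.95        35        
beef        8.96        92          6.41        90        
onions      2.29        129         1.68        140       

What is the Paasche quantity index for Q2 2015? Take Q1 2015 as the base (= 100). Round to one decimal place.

Paasche quantity index uses current-period prices as weights.
ΣP(Q2 2015)·Q(Q2 2015) = 10.60×116 + 2.95×35 + 6.41×90 + 1.68×140 = 1229.6 + 103.25 + 576.9 + 235.2 = 2144.95
ΣP(Q2 2015)·Q(Q1 2015) = 10.60×108 + 2.95×44 + 6.41×92 + 1.68×129 = 1144.8 + 129.8 + 589.72 + 216.72 = 2081.04
Index = 2144.95 / 2081.04 × 100 = 103.0711

103.1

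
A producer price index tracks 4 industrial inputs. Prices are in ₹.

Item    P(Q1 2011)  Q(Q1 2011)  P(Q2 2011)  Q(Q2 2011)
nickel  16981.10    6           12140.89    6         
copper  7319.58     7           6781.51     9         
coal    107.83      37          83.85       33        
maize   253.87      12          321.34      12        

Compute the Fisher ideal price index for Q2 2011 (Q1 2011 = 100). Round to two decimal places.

Laspeyres component (base-period weights):
ΣP(Q2 2011)Q(Q1 2011) = 12140.89×6 + 6781.51×7 + 83.85×37 + 321.34×12 = 72845.34 + 47470.57 + 3102.45 + 3856.08 = 127274.44
ΣP(Q1 2011)Q(Q1 2011) = 16981.10×6 + 7319.58×7 + 107.83×37 + 253.87×12 = 101886.6 + 51237.06 + 3989.71 + 3046.44 = 160159.81
L = 127274.44 / 160159.81 × 100 = 79.4672
Paasche component (current-period weights):
ΣP(Q2 2011)Q(Q2 2011) = 12140.89×6 + 6781.51×9 + 83.85×33 + 321.34×12 = 72845.34 + 61033.59 + 2767.05 + 3856.08 = 140502.06
ΣP(Q1 2011)Q(Q2 2011) = 16981.10×6 + 7319.58×9 + 107.83×33 + 253.87×12 = 101886.6 + 65876.22 + 3558.39 + 3046.44 = 174367.65
P = 140502.06 / 174367.65 × 100 = 80.5781
Fisher = √(L × P) = √(79.4672 × 80.5781) = 80.0207

80.02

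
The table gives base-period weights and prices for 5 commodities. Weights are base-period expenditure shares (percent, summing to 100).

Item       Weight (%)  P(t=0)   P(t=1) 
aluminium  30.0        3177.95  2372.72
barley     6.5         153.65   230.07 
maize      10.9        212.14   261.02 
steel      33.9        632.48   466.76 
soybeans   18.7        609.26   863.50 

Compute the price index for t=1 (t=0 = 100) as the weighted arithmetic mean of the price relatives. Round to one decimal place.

aluminium: 30.0 × (2372.72/3177.95) = 30.0 × 0.746620 = 22.3986
barley: 6.5 × (230.07/153.65) = 6.5 × 1.497364 = 9.7329
maize: 10.9 × (261.02/212.14) = 10.9 × 1.230414 = 13.4115
steel: 33.9 × (466.76/632.48) = 33.9 × 0.737984 = 25.0177
soybeans: 18.7 × (863.50/609.26) = 18.7 × 1.417293 = 26.5034
Index = Σ wᵢ·(p₁ᵢ/p₀ᵢ) = 22.3986 + 9.7329 + 13.4115 + 25.0177 + 26.5034 = 97.0640

97.1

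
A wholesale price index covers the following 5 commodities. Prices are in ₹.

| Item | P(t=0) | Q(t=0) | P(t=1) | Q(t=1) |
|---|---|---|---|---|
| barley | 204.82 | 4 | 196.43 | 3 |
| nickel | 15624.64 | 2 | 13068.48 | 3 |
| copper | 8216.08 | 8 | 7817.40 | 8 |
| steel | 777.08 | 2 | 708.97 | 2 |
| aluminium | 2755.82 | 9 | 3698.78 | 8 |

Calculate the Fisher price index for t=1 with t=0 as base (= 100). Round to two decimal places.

Laspeyres component (base-period weights):
ΣP(t=1)Q(t=0) = 196.43×4 + 13068.48×2 + 7817.40×8 + 708.97×2 + 3698.78×9 = 785.72 + 26136.96 + 62539.2 + 1417.94 + 33289.02 = 124168.84
ΣP(t=0)Q(t=0) = 204.82×4 + 15624.64×2 + 8216.08×8 + 777.08×2 + 2755.82×9 = 819.28 + 31249.28 + 65728.64 + 1554.16 + 24802.38 = 124153.74
L = 124168.84 / 124153.74 × 100 = 100.0122
Paasche component (current-period weights):
ΣP(t=1)Q(t=1) = 196.43×3 + 13068.48×3 + 7817.40×8 + 708.97×2 + 3698.78×8 = 589.29 + 39205.44 + 62539.2 + 1417.94 + 29590.24 = 133342.11
ΣP(t=0)Q(t=1) = 204.82×3 + 15624.64×3 + 8216.08×8 + 777.08×2 + 2755.82×8 = 614.46 + 46873.92 + 65728.64 + 1554.16 + 22046.56 = 136817.74
P = 133342.11 / 136817.74 × 100 = 97.4597
Fisher = √(L × P) = √(100.0122 × 97.4597) = 98.7277

98.73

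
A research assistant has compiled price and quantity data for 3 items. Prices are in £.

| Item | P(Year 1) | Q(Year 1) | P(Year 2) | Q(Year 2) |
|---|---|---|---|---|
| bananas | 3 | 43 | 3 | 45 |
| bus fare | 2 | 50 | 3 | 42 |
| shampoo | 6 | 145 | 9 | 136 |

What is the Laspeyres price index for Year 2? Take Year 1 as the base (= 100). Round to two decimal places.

Laspeyres price index uses base-period quantities as weights.
ΣP(Year 2)·Q(Year 1) = 3×43 + 3×50 + 9×145 = 129 + 150 + 1305 = 1584
ΣP(Year 1)·Q(Year 1) = 3×43 + 2×50 + 6×145 = 129 + 100 + 870 = 1099
Index = 1584 / 1099 × 100 = 144.1310

144.13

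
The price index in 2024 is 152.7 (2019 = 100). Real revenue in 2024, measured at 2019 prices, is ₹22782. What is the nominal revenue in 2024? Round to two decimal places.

34788.11

Nominal = Real × (Index/100) = 22782 × (152.7/100)
        = 22782 × 1.527 = 34788.1140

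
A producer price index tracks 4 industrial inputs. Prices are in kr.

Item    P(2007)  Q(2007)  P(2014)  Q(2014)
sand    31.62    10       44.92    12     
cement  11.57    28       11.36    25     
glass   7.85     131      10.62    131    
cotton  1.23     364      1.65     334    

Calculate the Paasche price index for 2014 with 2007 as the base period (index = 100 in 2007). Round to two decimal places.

131.19

Paasche price index uses current-period quantities as weights.
ΣP(2014)·Q(2014) = 44.92×12 + 11.36×25 + 10.62×131 + 1.65×334 = 539.04 + 284 + 1391.22 + 551.1 = 2765.36
ΣP(2007)·Q(2014) = 31.62×12 + 11.57×25 + 7.85×131 + 1.23×334 = 379.44 + 289.25 + 1028.35 + 410.82 = 2107.86
Index = 2765.36 / 2107.86 × 100 = 131.1928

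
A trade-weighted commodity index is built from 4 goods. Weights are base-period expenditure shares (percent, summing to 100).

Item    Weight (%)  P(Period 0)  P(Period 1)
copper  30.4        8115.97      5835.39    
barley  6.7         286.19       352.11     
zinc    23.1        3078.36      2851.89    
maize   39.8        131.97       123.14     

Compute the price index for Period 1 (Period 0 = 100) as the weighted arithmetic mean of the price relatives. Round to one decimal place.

copper: 30.4 × (5835.39/8115.97) = 30.4 × 0.719001 = 21.8576
barley: 6.7 × (352.11/286.19) = 6.7 × 1.230336 = 8.2433
zinc: 23.1 × (2851.89/3078.36) = 23.1 × 0.926432 = 21.4006
maize: 39.8 × (123.14/131.97) = 39.8 × 0.933091 = 37.1370
Index = Σ wᵢ·(p₁ᵢ/p₀ᵢ) = 21.8576 + 8.2433 + 21.4006 + 37.1370 = 88.6385

88.6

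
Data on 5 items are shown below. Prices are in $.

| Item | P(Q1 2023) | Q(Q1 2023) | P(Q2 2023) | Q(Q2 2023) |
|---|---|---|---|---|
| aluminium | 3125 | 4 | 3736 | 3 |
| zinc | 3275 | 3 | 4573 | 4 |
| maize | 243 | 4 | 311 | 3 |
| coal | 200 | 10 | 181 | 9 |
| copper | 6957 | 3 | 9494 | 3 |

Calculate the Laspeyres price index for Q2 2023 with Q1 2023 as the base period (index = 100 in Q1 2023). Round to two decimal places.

Laspeyres price index uses base-period quantities as weights.
ΣP(Q2 2023)·Q(Q1 2023) = 3736×4 + 4573×3 + 311×4 + 181×10 + 9494×3 = 14944 + 13719 + 1244 + 1810 + 28482 = 60199
ΣP(Q1 2023)·Q(Q1 2023) = 3125×4 + 3275×3 + 243×4 + 200×10 + 6957×3 = 12500 + 9825 + 972 + 2000 + 20871 = 46168
Index = 60199 / 46168 × 100 = 130.3912

130.39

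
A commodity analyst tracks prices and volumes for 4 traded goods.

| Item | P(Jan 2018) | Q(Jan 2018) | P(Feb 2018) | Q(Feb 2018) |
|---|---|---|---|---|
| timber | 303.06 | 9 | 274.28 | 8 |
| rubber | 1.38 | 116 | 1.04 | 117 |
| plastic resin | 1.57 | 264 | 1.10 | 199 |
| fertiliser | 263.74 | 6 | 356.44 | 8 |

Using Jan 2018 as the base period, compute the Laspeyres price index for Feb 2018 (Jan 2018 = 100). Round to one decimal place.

102.7

Laspeyres price index uses base-period quantities as weights.
ΣP(Feb 2018)·Q(Jan 2018) = 274.28×9 + 1.04×116 + 1.10×264 + 356.44×6 = 2468.52 + 120.64 + 290.4 + 2138.64 = 5018.2
ΣP(Jan 2018)·Q(Jan 2018) = 303.06×9 + 1.38×116 + 1.57×264 + 263.74×6 = 2727.54 + 160.08 + 414.48 + 1582.44 = 4884.54
Index = 5018.2 / 4884.54 × 100 = 102.7364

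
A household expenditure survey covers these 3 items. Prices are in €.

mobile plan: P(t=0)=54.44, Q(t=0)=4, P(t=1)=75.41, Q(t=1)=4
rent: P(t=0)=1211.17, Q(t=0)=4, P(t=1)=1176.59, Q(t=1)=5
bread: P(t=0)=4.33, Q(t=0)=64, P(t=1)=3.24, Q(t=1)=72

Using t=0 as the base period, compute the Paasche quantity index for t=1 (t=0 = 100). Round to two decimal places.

Paasche quantity index uses current-period prices as weights.
ΣP(t=1)·Q(t=1) = 75.41×4 + 1176.59×5 + 3.24×72 = 301.64 + 5882.95 + 233.28 = 6417.87
ΣP(t=1)·Q(t=0) = 75.41×4 + 1176.59×4 + 3.24×64 = 301.64 + 4706.36 + 207.36 = 5215.36
Index = 6417.87 / 5215.36 × 100 = 123.0571

123.06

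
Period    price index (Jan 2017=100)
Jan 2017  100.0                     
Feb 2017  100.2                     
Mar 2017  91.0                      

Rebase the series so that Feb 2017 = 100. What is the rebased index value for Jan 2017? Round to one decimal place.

Rebased(Jan 2017) = 100.0 / 100.2 × 100 = 99.8004

99.8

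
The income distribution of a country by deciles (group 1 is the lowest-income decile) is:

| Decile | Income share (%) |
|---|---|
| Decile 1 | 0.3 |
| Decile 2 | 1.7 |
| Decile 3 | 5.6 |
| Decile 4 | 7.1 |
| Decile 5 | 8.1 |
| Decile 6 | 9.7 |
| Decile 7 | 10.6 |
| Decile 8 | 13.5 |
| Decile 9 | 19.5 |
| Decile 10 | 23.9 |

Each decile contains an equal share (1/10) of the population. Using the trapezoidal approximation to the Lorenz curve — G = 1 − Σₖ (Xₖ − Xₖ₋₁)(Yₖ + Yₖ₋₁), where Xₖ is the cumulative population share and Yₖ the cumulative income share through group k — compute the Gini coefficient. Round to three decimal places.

Cumulative income shares Yₖ: 0.0030, 0.0200, 0.0760, 0.1470, 0.2280, 0.3250, 0.4310, 0.5660, 0.7610, 1.0000
Σ (Xₖ−Xₖ₋₁)(Yₖ+Yₖ₋₁) = (1/10)(0.0030+0.0000) + (1/10)(0.0200+0.0030) + (1/10)(0.0760+0.0200) + (1/10)(0.1470+0.0760) + (1/10)(0.2280+0.1470) + (1/10)(0.3250+0.2280) + (1/10)(0.4310+0.3250) + (1/10)(0.5660+0.4310) + (1/10)(0.7610+0.5660) + (1/10)(1.0000+0.7610)
  = 0.0003 + 0.0023 + 0.0096 + 0.0223 + 0.0375 + 0.0553 + 0.0756 + 0.0997 + 0.1327 + 0.1761 = 0.6114
G = 1 − 0.6114 = 0.3886

0.389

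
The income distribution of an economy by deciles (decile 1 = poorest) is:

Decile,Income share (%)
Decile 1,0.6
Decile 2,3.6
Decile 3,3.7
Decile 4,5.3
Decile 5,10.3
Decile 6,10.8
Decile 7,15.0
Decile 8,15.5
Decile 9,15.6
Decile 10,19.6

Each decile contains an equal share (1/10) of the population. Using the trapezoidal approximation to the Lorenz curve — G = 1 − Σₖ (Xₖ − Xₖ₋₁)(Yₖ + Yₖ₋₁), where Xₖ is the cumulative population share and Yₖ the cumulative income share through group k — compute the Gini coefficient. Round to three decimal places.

Cumulative income shares Yₖ: 0.0060, 0.0420, 0.0790, 0.1320, 0.2350, 0.3430, 0.4930, 0.6480, 0.8040, 1.0000
Σ (Xₖ−Xₖ₋₁)(Yₖ+Yₖ₋₁) = (1/10)(0.0060+0.0000) + (1/10)(0.0420+0.0060) + (1/10)(0.0790+0.0420) + (1/10)(0.1320+0.0790) + (1/10)(0.2350+0.1320) + (1/10)(0.3430+0.2350) + (1/10)(0.4930+0.3430) + (1/10)(0.6480+0.4930) + (1/10)(0.8040+0.6480) + (1/10)(1.0000+0.8040)
  = 0.0006 + 0.0048 + 0.0121 + 0.0211 + 0.0367 + 0.0578 + 0.0836 + 0.1141 + 0.1452 + 0.1804 = 0.6564
G = 1 − 0.6564 = 0.3436

0.344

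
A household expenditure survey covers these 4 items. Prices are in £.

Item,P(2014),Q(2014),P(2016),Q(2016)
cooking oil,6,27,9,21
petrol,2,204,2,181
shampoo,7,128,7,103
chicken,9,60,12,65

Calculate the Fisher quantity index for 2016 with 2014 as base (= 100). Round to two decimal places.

Laspeyres component (base-period weights):
ΣP(2014)Q(2016) = 6×21 + 2×181 + 7×103 + 9×65 = 126 + 362 + 721 + 585 = 1794
ΣP(2014)Q(2014) = 6×27 + 2×204 + 7×128 + 9×60 = 162 + 408 + 896 + 540 = 2006
L = 1794 / 2006 × 100 = 89.4317
Paasche component (current-period weights):
ΣP(2016)Q(2016) = 9×21 + 2×181 + 7×103 + 12×65 = 189 + 362 + 721 + 780 = 2052
ΣP(2016)Q(2014) = 9×27 + 2×204 + 7×128 + 12×60 = 243 + 408 + 896 + 720 = 2267
P = 2052 / 2267 × 100 = 90.5161
Fisher = √(L × P) = √(89.4317 × 90.5161) = 89.9723

89.97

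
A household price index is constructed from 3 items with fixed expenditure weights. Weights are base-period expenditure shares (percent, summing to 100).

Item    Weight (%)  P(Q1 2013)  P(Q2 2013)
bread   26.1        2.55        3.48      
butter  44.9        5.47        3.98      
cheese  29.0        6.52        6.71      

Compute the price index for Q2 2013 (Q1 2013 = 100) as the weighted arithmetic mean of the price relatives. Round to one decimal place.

98.1

bread: 26.1 × (3.48/2.55) = 26.1 × 1.364706 = 35.6188
butter: 44.9 × (3.98/5.47) = 44.9 × 0.727605 = 32.6695
cheese: 29.0 × (6.71/6.52) = 29.0 × 1.029141 = 29.8451
Index = Σ wᵢ·(p₁ᵢ/p₀ᵢ) = 35.6188 + 32.6695 + 29.8451 = 98.1334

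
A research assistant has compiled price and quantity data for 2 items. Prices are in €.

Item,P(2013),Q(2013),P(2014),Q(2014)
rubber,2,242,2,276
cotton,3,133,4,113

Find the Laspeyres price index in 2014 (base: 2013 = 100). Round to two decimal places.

Laspeyres price index uses base-period quantities as weights.
ΣP(2014)·Q(2013) = 2×242 + 4×133 = 484 + 532 = 1016
ΣP(2013)·Q(2013) = 2×242 + 3×133 = 484 + 399 = 883
Index = 1016 / 883 × 100 = 115.0623

115.06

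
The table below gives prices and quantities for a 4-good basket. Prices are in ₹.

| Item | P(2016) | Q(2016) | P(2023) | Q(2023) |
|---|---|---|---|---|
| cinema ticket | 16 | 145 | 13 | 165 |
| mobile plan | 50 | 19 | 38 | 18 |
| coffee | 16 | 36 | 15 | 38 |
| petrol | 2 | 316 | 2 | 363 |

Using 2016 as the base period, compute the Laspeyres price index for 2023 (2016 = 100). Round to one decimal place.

84.4

Laspeyres price index uses base-period quantities as weights.
ΣP(2023)·Q(2016) = 13×145 + 38×19 + 15×36 + 2×316 = 1885 + 722 + 540 + 632 = 3779
ΣP(2016)·Q(2016) = 16×145 + 50×19 + 16×36 + 2×316 = 2320 + 950 + 576 + 632 = 4478
Index = 3779 / 4478 × 100 = 84.3904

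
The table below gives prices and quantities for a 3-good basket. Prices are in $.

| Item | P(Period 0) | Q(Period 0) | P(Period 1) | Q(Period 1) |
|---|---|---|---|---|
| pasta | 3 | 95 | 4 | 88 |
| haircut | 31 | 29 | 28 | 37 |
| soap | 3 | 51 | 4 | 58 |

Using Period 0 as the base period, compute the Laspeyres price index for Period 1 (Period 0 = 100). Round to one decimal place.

Laspeyres price index uses base-period quantities as weights.
ΣP(Period 1)·Q(Period 0) = 4×95 + 28×29 + 4×51 = 380 + 812 + 204 = 1396
ΣP(Period 0)·Q(Period 0) = 3×95 + 31×29 + 3×51 = 285 + 899 + 153 = 1337
Index = 1396 / 1337 × 100 = 104.4129

104.4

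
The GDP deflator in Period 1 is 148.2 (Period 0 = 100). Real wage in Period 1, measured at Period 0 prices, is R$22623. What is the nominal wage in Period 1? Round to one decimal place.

Nominal = Real × (Index/100) = 22623 × (148.2/100)
        = 22623 × 1.482 = 33527.2860

33527.3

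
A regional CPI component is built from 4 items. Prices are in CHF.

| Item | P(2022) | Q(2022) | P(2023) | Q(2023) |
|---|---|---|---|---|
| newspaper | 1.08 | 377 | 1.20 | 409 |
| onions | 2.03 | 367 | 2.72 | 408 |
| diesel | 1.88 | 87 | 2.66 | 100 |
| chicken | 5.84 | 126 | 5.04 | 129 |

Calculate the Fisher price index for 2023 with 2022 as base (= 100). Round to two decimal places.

113.38

Laspeyres component (base-period weights):
ΣP(2023)Q(2022) = 1.20×377 + 2.72×367 + 2.66×87 + 5.04×126 = 452.4 + 998.24 + 231.42 + 635.04 = 2317.1
ΣP(2022)Q(2022) = 1.08×377 + 2.03×367 + 1.88×87 + 5.84×126 = 407.16 + 745.01 + 163.56 + 735.84 = 2051.57
L = 2317.1 / 2051.57 × 100 = 112.9428
Paasche component (current-period weights):
ΣP(2023)Q(2023) = 1.20×409 + 2.72×408 + 2.66×100 + 5.04×129 = 490.8 + 1109.76 + 266 + 650.16 = 2516.72
ΣP(2022)Q(2023) = 1.08×409 + 2.03×408 + 1.88×100 + 5.84×129 = 441.72 + 828.24 + 188 + 753.36 = 2211.32
P = 2516.72 / 2211.32 × 100 = 113.8108
Fisher = √(L × P) = √(112.9428 × 113.8108) = 113.3759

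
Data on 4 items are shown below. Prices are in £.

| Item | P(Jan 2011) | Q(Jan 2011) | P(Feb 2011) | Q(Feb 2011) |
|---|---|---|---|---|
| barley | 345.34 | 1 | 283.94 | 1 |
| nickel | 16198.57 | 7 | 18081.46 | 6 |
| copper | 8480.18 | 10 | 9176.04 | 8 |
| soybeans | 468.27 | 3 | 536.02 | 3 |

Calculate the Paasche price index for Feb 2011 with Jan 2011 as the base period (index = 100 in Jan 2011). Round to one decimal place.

Paasche price index uses current-period quantities as weights.
ΣP(Feb 2011)·Q(Feb 2011) = 283.94×1 + 18081.46×6 + 9176.04×8 + 536.02×3 = 283.94 + 108488.76 + 73408.32 + 1608.06 = 183789.08
ΣP(Jan 2011)·Q(Feb 2011) = 345.34×1 + 16198.57×6 + 8480.18×8 + 468.27×3 = 345.34 + 97191.42 + 67841.44 + 1404.81 = 166783.01
Index = 183789.08 / 166783.01 × 100 = 110.1965

110.2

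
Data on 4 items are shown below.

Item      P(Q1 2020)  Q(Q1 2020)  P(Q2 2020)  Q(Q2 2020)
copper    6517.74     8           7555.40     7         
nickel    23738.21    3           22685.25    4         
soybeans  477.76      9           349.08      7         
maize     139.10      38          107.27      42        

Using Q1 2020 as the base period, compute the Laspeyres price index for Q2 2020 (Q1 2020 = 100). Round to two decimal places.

102.09

Laspeyres price index uses base-period quantities as weights.
ΣP(Q2 2020)·Q(Q1 2020) = 7555.40×8 + 22685.25×3 + 349.08×9 + 107.27×38 = 60443.2 + 68055.75 + 3141.72 + 4076.26 = 135716.93
ΣP(Q1 2020)·Q(Q1 2020) = 6517.74×8 + 23738.21×3 + 477.76×9 + 139.10×38 = 52141.92 + 71214.63 + 4299.84 + 5285.8 = 132942.19
Index = 135716.93 / 132942.19 × 100 = 102.0872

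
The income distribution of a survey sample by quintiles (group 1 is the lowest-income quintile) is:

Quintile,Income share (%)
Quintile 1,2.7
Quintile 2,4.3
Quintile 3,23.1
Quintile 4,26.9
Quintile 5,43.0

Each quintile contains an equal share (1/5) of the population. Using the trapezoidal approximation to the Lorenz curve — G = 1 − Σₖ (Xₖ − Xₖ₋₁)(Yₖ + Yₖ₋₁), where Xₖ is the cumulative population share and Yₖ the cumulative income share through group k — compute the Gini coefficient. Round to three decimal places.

0.413

Cumulative income shares Yₖ: 0.0270, 0.0700, 0.3010, 0.5700, 1.0000
Σ (Xₖ−Xₖ₋₁)(Yₖ+Yₖ₋₁) = (1/5)(0.0270+0.0000) + (1/5)(0.0700+0.0270) + (1/5)(0.3010+0.0700) + (1/5)(0.5700+0.3010) + (1/5)(1.0000+0.5700)
  = 0.0054 + 0.0194 + 0.0742 + 0.1742 + 0.3140 = 0.5872
G = 1 − 0.5872 = 0.4128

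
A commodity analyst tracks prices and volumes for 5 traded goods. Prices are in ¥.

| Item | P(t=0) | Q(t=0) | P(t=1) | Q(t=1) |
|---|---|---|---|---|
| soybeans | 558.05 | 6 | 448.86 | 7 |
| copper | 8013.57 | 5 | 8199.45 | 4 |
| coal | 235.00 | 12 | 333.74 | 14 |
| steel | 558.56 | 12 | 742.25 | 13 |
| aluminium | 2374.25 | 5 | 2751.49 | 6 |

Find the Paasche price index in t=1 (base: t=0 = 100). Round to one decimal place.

109.9

Paasche price index uses current-period quantities as weights.
ΣP(t=1)·Q(t=1) = 448.86×7 + 8199.45×4 + 333.74×14 + 742.25×13 + 2751.49×6 = 3142.02 + 32797.8 + 4672.36 + 9649.25 + 16508.94 = 66770.37
ΣP(t=0)·Q(t=1) = 558.05×7 + 8013.57×4 + 235.00×14 + 558.56×13 + 2374.25×6 = 3906.35 + 32054.28 + 3290 + 7261.28 + 14245.5 = 60757.41
Index = 66770.37 / 60757.41 × 100 = 109.8967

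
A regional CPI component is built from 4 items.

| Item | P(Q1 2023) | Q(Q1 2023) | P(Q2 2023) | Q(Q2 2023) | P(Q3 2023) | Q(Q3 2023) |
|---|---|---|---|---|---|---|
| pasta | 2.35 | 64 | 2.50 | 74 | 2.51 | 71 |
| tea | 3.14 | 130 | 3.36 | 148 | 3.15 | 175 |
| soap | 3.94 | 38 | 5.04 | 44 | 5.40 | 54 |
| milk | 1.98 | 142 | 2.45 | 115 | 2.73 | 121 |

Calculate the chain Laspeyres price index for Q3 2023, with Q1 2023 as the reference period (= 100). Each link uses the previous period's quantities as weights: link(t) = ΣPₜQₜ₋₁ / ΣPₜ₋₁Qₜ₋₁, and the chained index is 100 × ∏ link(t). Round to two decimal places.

116.54

Link Q1 2023→Q2 2023:
ΣP(Q2 2023)Q(Q1 2023) = 2.50×64 + 3.36×130 + 5.04×38 + 2.45×142 = 160 + 436.8 + 191.52 + 347.9 = 1136.22
ΣP(Q1 2023)Q(Q1 2023) = 2.35×64 + 3.14×130 + 3.94×38 + 1.98×142 = 150.4 + 408.2 + 149.72 + 281.16 = 989.48
link = 1136.22/989.48 = 1.148300
Link Q2 2023→Q3 2023:
ΣP(Q3 2023)Q(Q2 2023) = 2.51×74 + 3.15×148 + 5.40×44 + 2.73×115 = 185.74 + 466.2 + 237.6 + 313.95 = 1203.49
ΣP(Q2 2023)Q(Q2 2023) = 2.50×74 + 3.36×148 + 5.04×44 + 2.45×115 = 185 + 497.28 + 221.76 + 281.75 = 1185.79
link = 1203.49/1185.79 = 1.014927
Chained index = 100 × 1.148300 × 1.014927 = 116.5441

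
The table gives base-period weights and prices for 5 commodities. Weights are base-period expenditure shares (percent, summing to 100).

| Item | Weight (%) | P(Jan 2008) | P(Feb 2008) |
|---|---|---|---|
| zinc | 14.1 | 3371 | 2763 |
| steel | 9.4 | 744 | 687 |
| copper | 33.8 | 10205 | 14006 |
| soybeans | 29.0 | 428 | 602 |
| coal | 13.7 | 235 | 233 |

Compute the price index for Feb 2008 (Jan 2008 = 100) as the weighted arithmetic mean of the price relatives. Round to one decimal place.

zinc: 14.1 × (2763/3371) = 14.1 × 0.819638 = 11.5569
steel: 9.4 × (687/744) = 9.4 × 0.923387 = 8.6798
copper: 33.8 × (14006/10205) = 33.8 × 1.372464 = 46.3893
soybeans: 29.0 × (602/428) = 29.0 × 1.406542 = 40.7897
coal: 13.7 × (233/235) = 13.7 × 0.991489 = 13.5834
Index = Σ wᵢ·(p₁ᵢ/p₀ᵢ) = 11.5569 + 8.6798 + 46.3893 + 40.7897 + 13.5834 = 120.9992

121.0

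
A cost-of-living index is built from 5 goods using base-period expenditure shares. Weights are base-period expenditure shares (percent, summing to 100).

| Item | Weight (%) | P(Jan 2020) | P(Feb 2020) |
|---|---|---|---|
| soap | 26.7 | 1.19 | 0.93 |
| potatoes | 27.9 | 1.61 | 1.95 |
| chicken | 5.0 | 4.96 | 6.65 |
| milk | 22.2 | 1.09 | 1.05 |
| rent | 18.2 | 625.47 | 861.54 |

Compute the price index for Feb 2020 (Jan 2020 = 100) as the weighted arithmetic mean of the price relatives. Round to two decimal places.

soap: 26.7 × (0.93/1.19) = 26.7 × 0.781513 = 20.8664
potatoes: 27.9 × (1.95/1.61) = 27.9 × 1.211180 = 33.7919
chicken: 5.0 × (6.65/4.96) = 5.0 × 1.340726 = 6.7036
milk: 22.2 × (1.05/1.09) = 22.2 × 0.963303 = 21.3853
rent: 18.2 × (861.54/625.47) = 18.2 × 1.377428 = 25.0692
Index = Σ wᵢ·(p₁ᵢ/p₀ᵢ) = 20.8664 + 33.7919 + 6.7036 + 21.3853 + 25.0692 = 107.8165

107.82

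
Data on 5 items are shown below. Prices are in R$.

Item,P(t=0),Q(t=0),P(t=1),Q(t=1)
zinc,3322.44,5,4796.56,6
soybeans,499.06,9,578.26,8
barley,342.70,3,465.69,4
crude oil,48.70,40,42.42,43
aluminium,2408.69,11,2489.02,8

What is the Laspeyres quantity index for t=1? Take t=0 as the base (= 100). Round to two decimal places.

Laspeyres quantity index uses base-period prices as weights.
ΣP(t=0)·Q(t=1) = 3322.44×6 + 499.06×8 + 342.70×4 + 48.70×43 + 2408.69×8 = 19934.64 + 3992.48 + 1370.8 + 2094.1 + 19269.52 = 46661.54
ΣP(t=0)·Q(t=0) = 3322.44×5 + 499.06×9 + 342.70×3 + 48.70×40 + 2408.69×11 = 16612.2 + 4491.54 + 1028.1 + 1948 + 26495.59 = 50575.43
Index = 46661.54 / 50575.43 × 100 = 92.2613

92.26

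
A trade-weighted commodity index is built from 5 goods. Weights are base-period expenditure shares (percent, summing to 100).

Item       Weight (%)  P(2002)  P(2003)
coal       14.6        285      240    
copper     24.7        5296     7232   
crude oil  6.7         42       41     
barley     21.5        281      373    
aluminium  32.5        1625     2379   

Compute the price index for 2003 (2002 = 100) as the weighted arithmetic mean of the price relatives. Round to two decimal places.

coal: 14.6 × (240/285) = 14.6 × 0.842105 = 12.2947
copper: 24.7 × (7232/5296) = 24.7 × 1.365559 = 33.7293
crude oil: 6.7 × (41/42) = 6.7 × 0.976190 = 6.5405
barley: 21.5 × (373/281) = 21.5 × 1.327402 = 28.5391
aluminium: 32.5 × (2379/1625) = 32.5 × 1.464000 = 47.5800
Index = Σ wᵢ·(p₁ᵢ/p₀ᵢ) = 12.2947 + 33.7293 + 6.5405 + 28.5391 + 47.5800 = 128.6837

128.68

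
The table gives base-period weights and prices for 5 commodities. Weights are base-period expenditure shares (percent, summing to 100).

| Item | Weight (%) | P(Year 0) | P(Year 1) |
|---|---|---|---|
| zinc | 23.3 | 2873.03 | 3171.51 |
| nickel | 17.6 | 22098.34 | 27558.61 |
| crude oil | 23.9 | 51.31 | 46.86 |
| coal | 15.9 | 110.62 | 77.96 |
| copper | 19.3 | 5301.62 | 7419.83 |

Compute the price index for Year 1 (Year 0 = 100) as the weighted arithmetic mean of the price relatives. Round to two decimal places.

107.71

zinc: 23.3 × (3171.51/2873.03) = 23.3 × 1.103890 = 25.7206
nickel: 17.6 × (27558.61/22098.34) = 17.6 × 1.247090 = 21.9488
crude oil: 23.9 × (46.86/51.31) = 23.9 × 0.913272 = 21.8272
coal: 15.9 × (77.96/110.62) = 15.9 × 0.704755 = 11.2056
copper: 19.3 × (7419.83/5301.62) = 19.3 × 1.399540 = 27.0111
Index = Σ wᵢ·(p₁ᵢ/p₀ᵢ) = 25.7206 + 21.9488 + 21.8272 + 11.2056 + 27.0111 = 107.7134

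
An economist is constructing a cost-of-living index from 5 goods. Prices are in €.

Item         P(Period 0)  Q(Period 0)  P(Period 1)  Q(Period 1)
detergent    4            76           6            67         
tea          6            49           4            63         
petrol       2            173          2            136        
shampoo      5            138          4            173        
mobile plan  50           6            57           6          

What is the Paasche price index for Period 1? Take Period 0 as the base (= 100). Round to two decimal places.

Paasche price index uses current-period quantities as weights.
ΣP(Period 1)·Q(Period 1) = 6×67 + 4×63 + 2×136 + 4×173 + 57×6 = 402 + 252 + 272 + 692 + 342 = 1960
ΣP(Period 0)·Q(Period 1) = 4×67 + 6×63 + 2×136 + 5×173 + 50×6 = 268 + 378 + 272 + 865 + 300 = 2083
Index = 1960 / 2083 × 100 = 94.0951

94.10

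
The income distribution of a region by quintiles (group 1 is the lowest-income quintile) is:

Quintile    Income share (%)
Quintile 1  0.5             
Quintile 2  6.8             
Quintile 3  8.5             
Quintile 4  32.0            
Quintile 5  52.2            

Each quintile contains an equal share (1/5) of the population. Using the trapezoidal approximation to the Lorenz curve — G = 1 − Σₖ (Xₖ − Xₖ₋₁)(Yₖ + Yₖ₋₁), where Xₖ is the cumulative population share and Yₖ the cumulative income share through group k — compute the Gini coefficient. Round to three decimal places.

0.514

Cumulative income shares Yₖ: 0.0050, 0.0730, 0.1580, 0.4780, 1.0000
Σ (Xₖ−Xₖ₋₁)(Yₖ+Yₖ₋₁) = (1/5)(0.0050+0.0000) + (1/5)(0.0730+0.0050) + (1/5)(0.1580+0.0730) + (1/5)(0.4780+0.1580) + (1/5)(1.0000+0.4780)
  = 0.0010 + 0.0156 + 0.0462 + 0.1272 + 0.2956 = 0.4856
G = 1 − 0.4856 = 0.5144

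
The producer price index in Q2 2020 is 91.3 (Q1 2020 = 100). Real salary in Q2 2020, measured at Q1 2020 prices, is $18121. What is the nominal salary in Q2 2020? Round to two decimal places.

Nominal = Real × (Index/100) = 18121 × (91.3/100)
        = 18121 × 0.913 = 16544.4730

16544.47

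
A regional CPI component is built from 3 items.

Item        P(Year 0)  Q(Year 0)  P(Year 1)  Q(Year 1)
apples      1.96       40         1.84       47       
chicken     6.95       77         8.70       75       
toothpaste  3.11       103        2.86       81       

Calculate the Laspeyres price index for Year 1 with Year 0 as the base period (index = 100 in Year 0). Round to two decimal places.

Laspeyres price index uses base-period quantities as weights.
ΣP(Year 1)·Q(Year 0) = 1.84×40 + 8.70×77 + 2.86×103 = 73.6 + 669.9 + 294.58 = 1038.08
ΣP(Year 0)·Q(Year 0) = 1.96×40 + 6.95×77 + 3.11×103 = 78.4 + 535.15 + 320.33 = 933.88
Index = 1038.08 / 933.88 × 100 = 111.1578

111.16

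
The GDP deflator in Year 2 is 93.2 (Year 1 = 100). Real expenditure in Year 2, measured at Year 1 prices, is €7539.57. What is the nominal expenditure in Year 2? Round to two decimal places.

Nominal = Real × (Index/100) = 7539.57 × (93.2/100)
        = 7539.57 × 0.932 = 7026.8792

7026.88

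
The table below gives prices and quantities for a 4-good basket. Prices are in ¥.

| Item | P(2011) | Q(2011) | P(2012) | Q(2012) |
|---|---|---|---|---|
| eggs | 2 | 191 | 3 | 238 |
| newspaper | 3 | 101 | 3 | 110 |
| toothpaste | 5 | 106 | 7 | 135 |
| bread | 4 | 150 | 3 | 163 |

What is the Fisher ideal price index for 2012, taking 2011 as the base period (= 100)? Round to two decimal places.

Laspeyres component (base-period weights):
ΣP(2012)Q(2011) = 3×191 + 3×101 + 7×106 + 3×150 = 573 + 303 + 742 + 450 = 2068
ΣP(2011)Q(2011) = 2×191 + 3×101 + 5×106 + 4×150 = 382 + 303 + 530 + 600 = 1815
L = 2068 / 1815 × 100 = 113.9394
Paasche component (current-period weights):
ΣP(2012)Q(2012) = 3×238 + 3×110 + 7×135 + 3×163 = 714 + 330 + 945 + 489 = 2478
ΣP(2011)Q(2012) = 2×238 + 3×110 + 5×135 + 4×163 = 476 + 330 + 675 + 652 = 2133
P = 2478 / 2133 × 100 = 116.1744
Fisher = √(L × P) = √(113.9394 × 116.1744) = 115.0515

115.05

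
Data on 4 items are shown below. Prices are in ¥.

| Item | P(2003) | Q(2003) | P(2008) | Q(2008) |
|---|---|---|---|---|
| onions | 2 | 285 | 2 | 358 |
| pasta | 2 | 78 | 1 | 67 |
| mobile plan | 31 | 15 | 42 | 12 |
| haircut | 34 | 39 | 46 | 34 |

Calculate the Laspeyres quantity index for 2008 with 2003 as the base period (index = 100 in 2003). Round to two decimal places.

94.48

Laspeyres quantity index uses base-period prices as weights.
ΣP(2003)·Q(2008) = 2×358 + 2×67 + 31×12 + 34×34 = 716 + 134 + 372 + 1156 = 2378
ΣP(2003)·Q(2003) = 2×285 + 2×78 + 31×15 + 34×39 = 570 + 156 + 465 + 1326 = 2517
Index = 2378 / 2517 × 100 = 94.4776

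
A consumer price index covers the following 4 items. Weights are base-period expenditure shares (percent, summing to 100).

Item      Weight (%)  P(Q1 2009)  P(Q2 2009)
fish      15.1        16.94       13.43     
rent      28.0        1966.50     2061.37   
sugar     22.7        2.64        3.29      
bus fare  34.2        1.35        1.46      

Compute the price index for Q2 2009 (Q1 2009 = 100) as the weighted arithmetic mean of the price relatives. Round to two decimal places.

106.60

fish: 15.1 × (13.43/16.94) = 15.1 × 0.792798 = 11.9713
rent: 28.0 × (2061.37/1966.50) = 28.0 × 1.048243 = 29.3508
sugar: 22.7 × (3.29/2.64) = 22.7 × 1.246212 = 28.2890
bus fare: 34.2 × (1.46/1.35) = 34.2 × 1.081481 = 36.9867
Index = Σ wᵢ·(p₁ᵢ/p₀ᵢ) = 11.9713 + 29.3508 + 28.2890 + 36.9867 = 106.5977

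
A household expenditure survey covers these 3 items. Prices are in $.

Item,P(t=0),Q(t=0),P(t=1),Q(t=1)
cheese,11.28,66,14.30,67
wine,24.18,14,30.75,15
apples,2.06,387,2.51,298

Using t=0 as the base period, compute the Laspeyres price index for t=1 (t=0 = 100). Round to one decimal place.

Laspeyres price index uses base-period quantities as weights.
ΣP(t=1)·Q(t=0) = 14.30×66 + 30.75×14 + 2.51×387 = 943.8 + 430.5 + 971.37 = 2345.67
ΣP(t=0)·Q(t=0) = 11.28×66 + 24.18×14 + 2.06×387 = 744.48 + 338.52 + 797.22 = 1880.22
Index = 2345.67 / 1880.22 × 100 = 124.7551

124.8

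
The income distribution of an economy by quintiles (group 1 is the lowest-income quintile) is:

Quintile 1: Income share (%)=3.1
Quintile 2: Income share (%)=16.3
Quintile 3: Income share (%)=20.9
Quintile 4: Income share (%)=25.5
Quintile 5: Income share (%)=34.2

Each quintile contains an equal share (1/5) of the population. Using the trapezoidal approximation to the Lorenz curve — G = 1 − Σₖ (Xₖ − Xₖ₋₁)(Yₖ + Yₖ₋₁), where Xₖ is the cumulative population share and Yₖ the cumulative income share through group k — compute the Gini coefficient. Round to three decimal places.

0.286

Cumulative income shares Yₖ: 0.0310, 0.1940, 0.4030, 0.6580, 1.0000
Σ (Xₖ−Xₖ₋₁)(Yₖ+Yₖ₋₁) = (1/5)(0.0310+0.0000) + (1/5)(0.1940+0.0310) + (1/5)(0.4030+0.1940) + (1/5)(0.6580+0.4030) + (1/5)(1.0000+0.6580)
  = 0.0062 + 0.0450 + 0.1194 + 0.2122 + 0.3316 = 0.7144
G = 1 − 0.7144 = 0.2856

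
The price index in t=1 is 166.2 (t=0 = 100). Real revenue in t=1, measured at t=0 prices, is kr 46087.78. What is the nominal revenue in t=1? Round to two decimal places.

76597.89

Nominal = Real × (Index/100) = 46087.78 × (166.2/100)
        = 46087.78 × 1.662 = 76597.8904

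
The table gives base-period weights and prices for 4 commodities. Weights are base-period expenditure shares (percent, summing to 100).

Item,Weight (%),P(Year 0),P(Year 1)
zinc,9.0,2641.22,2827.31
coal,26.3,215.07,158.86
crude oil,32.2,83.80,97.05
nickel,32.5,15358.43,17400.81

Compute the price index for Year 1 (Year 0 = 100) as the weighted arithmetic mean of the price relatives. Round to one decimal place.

103.2

zinc: 9.0 × (2827.31/2641.22) = 9.0 × 1.070456 = 9.6341
coal: 26.3 × (158.86/215.07) = 26.3 × 0.738643 = 19.4263
crude oil: 32.2 × (97.05/83.80) = 32.2 × 1.158115 = 37.2913
nickel: 32.5 × (17400.81/15358.43) = 32.5 × 1.132981 = 36.8219
Index = Σ wᵢ·(p₁ᵢ/p₀ᵢ) = 9.6341 + 19.4263 + 37.2913 + 36.8219 = 103.1736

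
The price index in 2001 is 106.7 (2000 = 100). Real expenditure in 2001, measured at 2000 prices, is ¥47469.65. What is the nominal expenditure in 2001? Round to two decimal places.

50650.12

Nominal = Real × (Index/100) = 47469.65 × (106.7/100)
        = 47469.65 × 1.067 = 50650.1165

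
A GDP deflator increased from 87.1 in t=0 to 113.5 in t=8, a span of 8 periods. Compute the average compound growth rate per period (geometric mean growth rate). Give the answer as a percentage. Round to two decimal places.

3.36%

Growth factor = (113.5/87.1)^(1/8) = (1.303100)^(1/8) = 1.033647
Growth rate = 1.033647 − 1 = 0.033647 = 3.3647%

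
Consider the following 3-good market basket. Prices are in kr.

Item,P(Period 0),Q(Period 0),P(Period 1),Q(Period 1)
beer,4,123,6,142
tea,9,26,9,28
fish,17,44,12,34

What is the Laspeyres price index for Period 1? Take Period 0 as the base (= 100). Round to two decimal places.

Laspeyres price index uses base-period quantities as weights.
ΣP(Period 1)·Q(Period 0) = 6×123 + 9×26 + 12×44 = 738 + 234 + 528 = 1500
ΣP(Period 0)·Q(Period 0) = 4×123 + 9×26 + 17×44 = 492 + 234 + 748 = 1474
Index = 1500 / 1474 × 100 = 101.7639

101.76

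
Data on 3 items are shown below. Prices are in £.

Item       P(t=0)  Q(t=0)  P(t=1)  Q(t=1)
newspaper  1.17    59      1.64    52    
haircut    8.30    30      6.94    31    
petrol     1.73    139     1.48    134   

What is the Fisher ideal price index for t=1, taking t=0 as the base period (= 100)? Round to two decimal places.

91.06

Laspeyres component (base-period weights):
ΣP(t=1)Q(t=0) = 1.64×59 + 6.94×30 + 1.48×139 = 96.76 + 208.2 + 205.72 = 510.68
ΣP(t=0)Q(t=0) = 1.17×59 + 8.30×30 + 1.73×139 = 69.03 + 249 + 240.47 = 558.5
L = 510.68 / 558.5 × 100 = 91.4378
Paasche component (current-period weights):
ΣP(t=1)Q(t=1) = 1.64×52 + 6.94×31 + 1.48×134 = 85.28 + 215.14 + 198.32 = 498.74
ΣP(t=0)Q(t=1) = 1.17×52 + 8.30×31 + 1.73×134 = 60.84 + 257.3 + 231.82 = 549.96
P = 498.74 / 549.96 × 100 = 90.6866
Fisher = √(L × P) = √(91.4378 × 90.6866) = 91.0614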